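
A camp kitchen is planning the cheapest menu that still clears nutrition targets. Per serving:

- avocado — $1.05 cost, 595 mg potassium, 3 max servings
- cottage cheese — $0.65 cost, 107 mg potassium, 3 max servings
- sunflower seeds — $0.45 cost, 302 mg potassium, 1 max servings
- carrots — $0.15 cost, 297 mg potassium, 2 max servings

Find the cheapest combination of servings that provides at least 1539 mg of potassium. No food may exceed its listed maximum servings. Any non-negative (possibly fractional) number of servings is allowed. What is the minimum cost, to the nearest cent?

Cost per mg of potassium: carrots $0.0005, sunflower seeds $0.0015, avocado $0.0018, cottage cheese $0.0061.
Take 2 servings of carrots: +594.0 mg potassium for $0.30 (total $0.30, still need 945.0 mg).
Take 1 serving of sunflower seeds: +302.0 mg potassium for $0.45 (total $0.75, still need 643.0 mg).
Take 1.081 servings of avocado: +643.0 mg potassium for $1.13 (total $1.88, still need 0.0 mg).
Greedy by cheapest-per-mg is optimal for a single linear constraint, so the minimum cost is $1.88.

$1.88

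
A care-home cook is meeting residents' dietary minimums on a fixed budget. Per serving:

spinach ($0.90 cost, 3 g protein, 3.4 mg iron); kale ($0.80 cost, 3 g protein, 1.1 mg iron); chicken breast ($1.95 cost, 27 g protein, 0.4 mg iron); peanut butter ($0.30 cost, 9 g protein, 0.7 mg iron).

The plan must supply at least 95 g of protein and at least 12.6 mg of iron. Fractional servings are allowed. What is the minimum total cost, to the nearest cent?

$4.48

At the optimum either one food covers both requirements or two foods hit both targets exactly; no other combination can be cheaper.
spinach only: max(95/3, 12.6/3.4) = 31.67 servings → $28.50.
kale only: max(95/3, 12.6/1.1) = 31.67 servings → $25.33.
chicken breast only: max(95/27, 12.6/0.4) = 31.5 servings → $61.42.
peanut butter only: max(95/9, 12.6/0.7) = 18 servings → $5.40.
spinach + kale: intersection lies outside the first quadrant.
spinach + chicken breast with both tight: 3.336 servings and 3.148 servings → $9.14.
spinach + peanut butter with both tight: 1.646 servings and 10.01 servings → $4.48.
kale + chicken breast with both tight: 10.6 servings and 2.34 servings → $13.05.
kale + peanut butter with both tight: 6.013 servings and 8.551 servings → $7.38.
chicken breast + peanut butter: the both-tight solution has a negative serving — not a feasible corner.
The minimum over all feasible corners is $4.48.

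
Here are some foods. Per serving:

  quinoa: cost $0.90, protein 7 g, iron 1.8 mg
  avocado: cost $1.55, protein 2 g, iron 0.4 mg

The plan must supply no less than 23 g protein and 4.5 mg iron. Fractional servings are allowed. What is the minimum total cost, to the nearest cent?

$2.96

Check every corner: each single food scaled to meet both minima, and each pair solved so both constraints bind.
quinoa only: max(23/7, 4.5/1.8) = 3.286 servings → $2.96.
avocado only: max(23/2, 4.5/0.4) = 11.5 servings → $17.82.
quinoa + avocado: intersection lies outside the first quadrant.
The minimum over all feasible corners is $2.96.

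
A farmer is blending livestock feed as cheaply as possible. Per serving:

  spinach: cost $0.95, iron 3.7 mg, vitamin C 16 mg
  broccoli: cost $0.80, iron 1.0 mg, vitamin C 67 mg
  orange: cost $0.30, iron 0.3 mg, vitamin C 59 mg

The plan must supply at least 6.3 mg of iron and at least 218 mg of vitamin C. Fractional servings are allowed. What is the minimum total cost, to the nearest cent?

The cheapest plan sits at a corner of the feasible region — with two constraints it uses at most two foods.
spinach only: max(6.3/3.7, 218/16) = 13.62 servings → $12.94.
broccoli only: max(6.3/1.0, 218/67) = 6.3 servings → $5.04.
orange only: max(6.3/0.3, 218/59) = 21 servings → $6.30.
spinach + broccoli with both tight: 0.8801 servings and 3.044 servings → $3.27.
spinach + orange with both tight: 1.435 servings and 3.306 servings → $2.35.
broccoli + orange: intersection lies outside the first quadrant.
The minimum over all feasible corners is $2.35.

$2.35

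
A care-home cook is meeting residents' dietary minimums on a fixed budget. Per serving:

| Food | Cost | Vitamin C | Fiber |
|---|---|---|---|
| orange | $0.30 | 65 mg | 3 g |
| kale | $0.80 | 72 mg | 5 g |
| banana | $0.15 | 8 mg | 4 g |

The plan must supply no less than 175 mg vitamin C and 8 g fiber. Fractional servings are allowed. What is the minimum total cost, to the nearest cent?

At the optimum either one food covers both requirements or two foods hit both targets exactly; no other combination can be cheaper.
orange only: max(175/65, 8/3) = 2.692 servings → $0.81.
kale only: max(175/72, 8/5) = 2.431 servings → $1.94.
banana only: max(175/8, 8/4) = 21.88 servings → $3.28.
orange + kale: intersection lies outside the first quadrant.
orange + banana: intersection lies outside the first quadrant.
kale + banana with both targets exact would need a negative amount; discard.
The minimum over all feasible corners is $0.81.

$0.81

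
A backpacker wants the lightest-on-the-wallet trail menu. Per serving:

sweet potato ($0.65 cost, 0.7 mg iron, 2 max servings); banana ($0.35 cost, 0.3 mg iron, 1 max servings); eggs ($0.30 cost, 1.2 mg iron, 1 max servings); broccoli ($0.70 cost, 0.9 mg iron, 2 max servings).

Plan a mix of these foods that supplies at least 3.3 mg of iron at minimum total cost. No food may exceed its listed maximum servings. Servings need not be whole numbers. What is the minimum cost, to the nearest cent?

$1.98

Cost per mg of iron: eggs $0.2500, broccoli $0.7778, sweet potato $0.9286, banana $1.1667.
Take 1 serving of eggs: +1.2 mg iron for $0.30 (total $0.30, still need 2.1 mg).
Take 2 servings of broccoli: +1.8 mg iron for $1.40 (total $1.70, still need 0.3 mg).
Take 0.4286 servings of sweet potato: +0.3 mg iron for $0.28 (total $1.98, still need 0.0 mg).
Greedy by cheapest-per-mg is optimal for a single linear constraint, so the minimum cost is $1.98.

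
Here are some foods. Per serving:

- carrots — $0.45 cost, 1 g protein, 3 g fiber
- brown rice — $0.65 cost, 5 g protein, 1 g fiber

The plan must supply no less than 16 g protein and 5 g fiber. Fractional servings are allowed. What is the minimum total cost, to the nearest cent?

$2.29

Compare the cost at each extreme point of the feasible region.
carrots only: max(16/1, 5/3) = 16 servings → $7.20.
brown rice only: max(16/5, 5/1) = 5 servings → $3.25.
carrots + brown rice with both tight: 0.6429 servings and 3.071 servings → $2.29.
So the least-cost plan costs $2.29.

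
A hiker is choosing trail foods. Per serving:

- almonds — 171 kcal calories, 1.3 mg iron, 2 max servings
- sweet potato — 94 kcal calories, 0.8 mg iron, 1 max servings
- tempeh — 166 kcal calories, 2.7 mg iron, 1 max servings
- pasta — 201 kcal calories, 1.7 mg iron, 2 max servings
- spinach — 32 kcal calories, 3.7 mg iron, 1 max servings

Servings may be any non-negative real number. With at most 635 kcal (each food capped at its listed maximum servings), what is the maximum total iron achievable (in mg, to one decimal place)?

Iron per kcal: spinach 0.1156, tempeh 0.01627, sweet potato 0.008511, pasta 0.008458, almonds 0.007602.
Take 1 serving of spinach: uses 32 kcal, +3.7 mg iron (running total 3.7 mg).
Take 1 serving of tempeh: uses 166 kcal, +2.7 mg iron (running total 6.4 mg).
Take 1 serving of sweet potato: uses 94 kcal, +0.8 mg iron (running total 7.2 mg).
Take 1.706 servings of pasta: uses 343 kcal, +2.9 mg iron (running total 10.1 mg).
Filling greedily by iron-per-kcal is optimal for one linear limit, giving 10.1 mg.

10.1 mg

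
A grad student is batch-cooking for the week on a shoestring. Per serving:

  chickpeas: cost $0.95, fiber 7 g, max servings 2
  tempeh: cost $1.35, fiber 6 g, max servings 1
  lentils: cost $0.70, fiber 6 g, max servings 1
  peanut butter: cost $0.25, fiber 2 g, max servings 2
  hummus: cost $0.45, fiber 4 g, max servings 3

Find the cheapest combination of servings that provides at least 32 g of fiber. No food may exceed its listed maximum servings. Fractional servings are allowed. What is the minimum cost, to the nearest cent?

Cost per g of fiber: hummus $0.1125, lentils $0.1167, peanut butter $0.1250, chickpeas $0.1357, tempeh $0.2250.
Take 3 servings of hummus: +12.0 g fiber for $1.35 (total $1.35, still need 20.0 g).
Take 1 serving of lentils: +6.0 g fiber for $0.70 (total $2.05, still need 14.0 g).
Take 2 servings of peanut butter: +4.0 g fiber for $0.50 (total $2.55, still need 10.0 g).
Take 1.429 servings of chickpeas: +10.0 g fiber for $1.36 (total $3.91, still need 0.0 g).
Filling from the cheapest source first is optimal under one linear minimum: $3.91.

$3.91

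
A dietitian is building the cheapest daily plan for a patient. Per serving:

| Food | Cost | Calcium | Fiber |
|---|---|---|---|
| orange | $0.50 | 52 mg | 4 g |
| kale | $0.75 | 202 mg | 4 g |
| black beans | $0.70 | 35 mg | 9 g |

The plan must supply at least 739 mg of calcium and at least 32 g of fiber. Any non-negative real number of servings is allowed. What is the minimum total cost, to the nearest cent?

The cheapest plan sits at a corner of the feasible region — with two constraints it uses at most two foods.
orange only: max(739/52, 32/4) = 14.21 servings → $7.11.
kale only: max(739/202, 32/4) = 8 servings → $6.00.
black beans only: max(739/35, 32/9) = 21.11 servings → $14.78.
orange + kale with both tight: 5.847 servings and 2.153 servings → $4.54.
orange + black beans with both targets exact would need a negative amount; discard.
kale + black beans with both tight: 3.296 servings and 2.091 servings → $3.94.
Cheapest feasible corner: $3.94.

$3.94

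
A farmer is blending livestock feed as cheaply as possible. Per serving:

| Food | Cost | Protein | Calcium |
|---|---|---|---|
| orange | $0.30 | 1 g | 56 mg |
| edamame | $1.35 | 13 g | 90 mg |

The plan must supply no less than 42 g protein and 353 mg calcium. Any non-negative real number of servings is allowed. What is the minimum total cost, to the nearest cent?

For a min-cost LP with two ≥-constraints, a basic feasible solution has at most two positive variables.
orange only: max(42/1, 353/56) = 42 servings → $12.60.
edamame only: max(42/13, 353/90) = 3.922 servings → $5.29.
orange + edamame with both tight: 1.268 servings and 3.133 servings → $4.61.
So the least-cost plan costs $4.61.

$4.61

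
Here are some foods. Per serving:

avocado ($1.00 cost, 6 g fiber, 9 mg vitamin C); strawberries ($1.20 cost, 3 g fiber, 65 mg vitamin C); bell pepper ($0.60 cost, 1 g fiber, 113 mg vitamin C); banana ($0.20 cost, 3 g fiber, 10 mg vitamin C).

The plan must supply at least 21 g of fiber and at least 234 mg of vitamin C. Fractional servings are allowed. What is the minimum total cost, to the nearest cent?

$2.20

At the optimum either one food covers both requirements or two foods hit both targets exactly; no other combination can be cheaper.
avocado only: max(21/6, 234/9) = 26 servings → $26.00.
strawberries only: max(21/3, 234/65) = 7 servings → $8.40.
bell pepper only: max(21/1, 234/113) = 21 servings → $12.60.
banana only: max(21/3, 234/10) = 23.4 servings → $4.68.
avocado + strawberries with both tight: 1.826 servings and 3.347 servings → $5.84.
avocado + bell pepper with both tight: 3.197 servings and 1.816 servings → $4.29.
avocado + banana: intersection lies outside the first quadrant.
strawberries + bell pepper with both targets exact would need a negative amount; discard.
strawberries + banana with both tight: 2.982 servings and 4.018 servings → $4.38.
bell pepper + banana with both tight: 1.495 servings and 6.502 servings → $2.20.
Cheapest feasible corner: $2.20.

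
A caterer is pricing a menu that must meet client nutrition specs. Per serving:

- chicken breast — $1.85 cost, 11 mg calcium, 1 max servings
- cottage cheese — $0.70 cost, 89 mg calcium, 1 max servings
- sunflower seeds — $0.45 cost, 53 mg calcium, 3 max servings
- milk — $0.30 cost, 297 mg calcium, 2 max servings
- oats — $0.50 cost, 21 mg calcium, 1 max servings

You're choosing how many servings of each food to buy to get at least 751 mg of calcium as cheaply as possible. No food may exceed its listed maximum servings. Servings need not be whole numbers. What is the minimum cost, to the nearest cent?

Cost per mg of calcium: milk $0.0010, cottage cheese $0.0079, sunflower seeds $0.0085, oats $0.0238, chicken breast $0.1682.
Take 2 servings of milk: +594.0 mg calcium for $0.60 (total $0.60, still need 157.0 mg).
Take 1 serving of cottage cheese: +89.0 mg calcium for $0.70 (total $1.30, still need 68.0 mg).
Take 1.283 servings of sunflower seeds: +68.0 mg calcium for $0.58 (total $1.88, still need 0.0 mg).
Greedy by cheapest-per-mg is optimal for a single linear constraint, so the minimum cost is $1.88.

$1.88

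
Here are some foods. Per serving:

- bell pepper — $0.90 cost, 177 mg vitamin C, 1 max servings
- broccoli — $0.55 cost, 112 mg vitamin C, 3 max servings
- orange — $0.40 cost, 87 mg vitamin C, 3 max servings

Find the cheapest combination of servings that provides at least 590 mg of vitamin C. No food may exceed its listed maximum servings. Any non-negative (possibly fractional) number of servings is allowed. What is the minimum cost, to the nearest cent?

Cost per mg of vitamin C: orange $0.0046, broccoli $0.0049, bell pepper $0.0051.
Take 3 servings of orange: +261.0 mg vitamin C for $1.20 (total $1.20, still need 329.0 mg).
Take 2.938 servings of broccoli: +329.0 mg vitamin C for $1.62 (total $2.82, still need 0.0 mg).
Filling from the cheapest source first is optimal under one linear minimum: $2.82.

$2.82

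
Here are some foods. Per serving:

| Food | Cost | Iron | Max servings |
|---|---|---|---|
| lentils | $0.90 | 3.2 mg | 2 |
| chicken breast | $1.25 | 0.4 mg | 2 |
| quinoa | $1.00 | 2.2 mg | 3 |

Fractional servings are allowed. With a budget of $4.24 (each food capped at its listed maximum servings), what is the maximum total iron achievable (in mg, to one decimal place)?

11.8 mg

Iron per dollar: lentils 3.556, quinoa 2.2, chicken breast 0.32.
Take 2 servings of lentils: spends $1.80, +6.4 mg iron (running total 6.4 mg).
Take 2.44 servings of quinoa: spends $2.44, +5.4 mg iron (running total 11.8 mg).
Greedy by best ratio exhausts the cost allowance optimally: 11.8 mg.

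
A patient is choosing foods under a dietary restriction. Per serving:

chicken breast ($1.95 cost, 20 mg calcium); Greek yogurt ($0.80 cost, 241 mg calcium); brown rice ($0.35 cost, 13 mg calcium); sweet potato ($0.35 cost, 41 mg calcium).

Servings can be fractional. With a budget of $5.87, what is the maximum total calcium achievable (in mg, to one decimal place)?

Calcium per dollar: Greek yogurt 301.2, sweet potato 117.1, brown rice 37.14, chicken breast 10.26.
With no serving limits, spend the whole cost allowance on Greek yogurt: $5.87 / $0.80 × 241 mg = 1768.3 mg.

1768.3 mg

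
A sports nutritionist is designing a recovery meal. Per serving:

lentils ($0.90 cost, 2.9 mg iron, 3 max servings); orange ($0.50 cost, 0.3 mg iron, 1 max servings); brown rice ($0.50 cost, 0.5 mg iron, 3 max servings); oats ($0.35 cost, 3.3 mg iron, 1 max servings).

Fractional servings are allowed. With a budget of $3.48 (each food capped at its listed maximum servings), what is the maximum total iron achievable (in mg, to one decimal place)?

12.4 mg

Iron per dollar: oats 9.429, lentils 3.222, brown rice 1, orange 0.6.
Take 1 serving of oats: spends $0.35, +3.3 mg iron (running total 3.3 mg).
Take 3 servings of lentils: spends $2.70, +8.7 mg iron (running total 12.0 mg).
Take 0.86 servings of brown rice: spends $0.43, +0.4 mg iron (running total 12.4 mg).
Filling greedily by iron-per-dollar is optimal for one linear limit, giving 12.4 mg.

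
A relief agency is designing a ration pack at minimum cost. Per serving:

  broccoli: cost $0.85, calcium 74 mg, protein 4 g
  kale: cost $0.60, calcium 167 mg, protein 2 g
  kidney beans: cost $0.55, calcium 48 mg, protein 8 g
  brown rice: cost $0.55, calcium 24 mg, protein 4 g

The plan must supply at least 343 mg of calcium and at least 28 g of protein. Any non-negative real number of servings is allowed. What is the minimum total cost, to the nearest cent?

This is a tiny linear program; its minimum lies at a vertex of the feasible set. List the vertices and price them.
broccoli only: max(343/74, 28/4) = 7 servings → $5.95.
kale only: max(343/167, 28/2) = 14 servings → $8.40.
kidney beans only: max(343/48, 28/8) = 7.146 servings → $3.93.
brown rice only: max(343/24, 28/4) = 14.29 servings → $7.86.
broccoli + kale with both targets exact would need a negative amount; discard.
broccoli + kidney beans with both tight: 3.5 servings and 1.75 servings → $3.94.
broccoli + brown rice with both tight: 3.5 servings and 3.5 servings → $4.90.
kale + kidney beans with both tight: 1.129 servings and 3.218 servings → $2.45.
kale + brown rice with both tight: 1.129 servings and 6.435 servings → $4.22.
kidney beans + brown rice (both tight): parallel constraints — no distinct corner.
The minimum over all feasible corners is $2.45.

$2.45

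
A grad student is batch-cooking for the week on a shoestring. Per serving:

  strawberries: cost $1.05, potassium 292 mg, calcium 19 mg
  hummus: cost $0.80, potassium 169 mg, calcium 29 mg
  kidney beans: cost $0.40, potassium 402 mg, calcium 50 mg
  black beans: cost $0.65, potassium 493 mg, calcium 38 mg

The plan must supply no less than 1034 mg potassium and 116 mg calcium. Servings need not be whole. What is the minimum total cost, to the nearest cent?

$1.03

Minimising a linear cost over {potassium ≥ 1034, calcium ≥ 116, servings ≥ 0} — the optimum is at a vertex, using one or two foods.
strawberries only: max(1034/292, 116/19) = 6.105 servings → $6.41.
hummus only: max(1034/169, 116/29) = 6.118 servings → $4.89.
kidney beans only: max(1034/402, 116/50) = 2.572 servings → $1.03.
black beans only: max(1034/493, 116/38) = 3.053 servings → $1.98.
strawberries + hummus with both tight: 1.975 servings and 2.706 servings → $4.24.
strawberries + kidney beans with both tight: 0.728 servings and 2.043 servings → $1.58.
strawberries + black beans: intersection lies outside the first quadrant.
hummus + kidney beans with both targets exact would need a negative amount; discard.
hummus + black beans with both tight: 2.273 servings and 1.318 servings → $2.67.
kidney beans + black beans with both tight: 1.909 servings and 0.5406 servings → $1.12.
Cheapest feasible corner: $1.03.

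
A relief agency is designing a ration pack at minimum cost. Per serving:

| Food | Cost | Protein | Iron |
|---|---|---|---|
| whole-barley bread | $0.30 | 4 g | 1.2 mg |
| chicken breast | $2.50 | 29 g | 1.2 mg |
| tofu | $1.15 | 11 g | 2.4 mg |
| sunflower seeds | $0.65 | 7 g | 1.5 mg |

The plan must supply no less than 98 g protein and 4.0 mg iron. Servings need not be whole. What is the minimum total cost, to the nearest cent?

$7.35

An LP optimum is at a vertex; with two nutrient constraints at most two foods are used. Check each candidate.
whole-barley bread only: max(98/4, 4.0/1.2) = 24.5 servings → $7.35.
chicken breast only: max(98/29, 4.0/1.2) = 3.379 servings → $8.45.
tofu only: max(98/11, 4.0/2.4) = 8.909 servings → $10.25.
sunflower seeds only: max(98/7, 4.0/1.5) = 14 servings → $9.10.
whole-barley bread + chicken breast: the both-tight solution has a negative serving — not a feasible corner.
whole-barley bread + tofu: the both-tight solution has a negative serving — not a feasible corner.
whole-barley bread + sunflower seeds with both targets exact would need a negative amount; discard.
chicken breast + tofu: the both-tight solution has a negative serving — not a feasible corner.
chicken breast + sunflower seeds with both targets exact would need a negative amount; discard.
tofu + sunflower seeds: the both-tight solution has a negative serving — not a feasible corner.
So the least-cost plan costs $7.35.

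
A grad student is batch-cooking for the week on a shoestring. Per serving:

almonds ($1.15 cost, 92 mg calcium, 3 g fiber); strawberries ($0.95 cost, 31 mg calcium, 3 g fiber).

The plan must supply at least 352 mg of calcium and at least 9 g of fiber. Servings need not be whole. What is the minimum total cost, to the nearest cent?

$4.40

For a min-cost LP with two ≥-constraints, a basic feasible solution has at most two positive variables.
almonds only: max(352/92, 9/3) = 3.826 servings → $4.40.
strawberries only: max(352/31, 9/3) = 11.35 servings → $10.79.
almonds + strawberries: intersection lies outside the first quadrant.
The minimum over all feasible corners is $4.40.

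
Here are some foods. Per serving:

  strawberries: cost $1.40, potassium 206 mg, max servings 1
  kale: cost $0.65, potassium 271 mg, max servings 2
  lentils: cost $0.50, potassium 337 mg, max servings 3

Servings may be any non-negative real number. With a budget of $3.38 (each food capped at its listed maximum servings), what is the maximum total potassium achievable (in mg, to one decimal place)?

Potassium per dollar: lentils 674, kale 416.9, strawberries 147.1.
Take 3 servings of lentils: spends $1.50, +1011.0 mg potassium (running total 1011.0 mg).
Take 2 servings of kale: spends $1.30, +542.0 mg potassium (running total 1553.0 mg).
Take 0.4143 servings of strawberries: spends $0.58, +85.3 mg potassium (running total 1638.3 mg).
Greedy by best ratio exhausts the cost allowance optimally: 1638.3 mg.

1638.3 mg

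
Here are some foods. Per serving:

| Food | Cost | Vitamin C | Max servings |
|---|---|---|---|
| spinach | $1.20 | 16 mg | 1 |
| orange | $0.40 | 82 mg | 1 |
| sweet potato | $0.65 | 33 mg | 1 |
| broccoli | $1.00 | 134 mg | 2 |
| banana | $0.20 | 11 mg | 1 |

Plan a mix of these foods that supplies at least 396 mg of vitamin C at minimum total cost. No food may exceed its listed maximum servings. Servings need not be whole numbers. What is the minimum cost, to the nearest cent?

Cost per mg of vitamin C: orange $0.0049, broccoli $0.0075, banana $0.0182, sweet potato $0.0197, spinach $0.0750.
Take 1 serving of orange: +82.0 mg vitamin C for $0.40 (total $0.40, still need 314.0 mg).
Take 2 servings of broccoli: +268.0 mg vitamin C for $2.00 (total $2.40, still need 46.0 mg).
Take 1 serving of banana: +11.0 mg vitamin C for $0.20 (total $2.60, still need 35.0 mg).
Take 1 serving of sweet potato: +33.0 mg vitamin C for $0.65 (total $3.25, still need 2.0 mg).
Take 0.125 servings of spinach: +2.0 mg vitamin C for $0.15 (total $3.40, still need 0.0 mg).
Greedy by cheapest-per-mg is optimal for a single linear constraint, so the minimum cost is $3.40.

$3.40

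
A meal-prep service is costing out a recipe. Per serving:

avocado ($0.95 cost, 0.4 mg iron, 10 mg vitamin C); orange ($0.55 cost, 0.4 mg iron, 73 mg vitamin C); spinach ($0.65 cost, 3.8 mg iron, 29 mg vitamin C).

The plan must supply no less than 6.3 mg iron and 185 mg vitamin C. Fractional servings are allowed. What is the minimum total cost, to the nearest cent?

$2.02

Two binding constraints pin down two serving amounts, so the optimal mix uses at most two foods. The candidates are each food alone (scaled to the tighter of iron/vitamin C) and each pair with both constraints tight.
avocado only: max(6.3/0.4, 185/10) = 18.5 servings → $17.57.
orange only: max(6.3/0.4, 185/73) = 15.75 servings → $8.66.
spinach only: max(6.3/3.8, 185/29) = 6.379 servings → $4.15.
avocado + orange with both tight: 15.31 servings and 0.4365 servings → $14.79.
avocado + spinach: the both-tight solution has a negative serving — not a feasible corner.
orange + spinach with both tight: 1.957 servings and 1.452 servings → $2.02.
The minimum over all feasible corners is $2.02.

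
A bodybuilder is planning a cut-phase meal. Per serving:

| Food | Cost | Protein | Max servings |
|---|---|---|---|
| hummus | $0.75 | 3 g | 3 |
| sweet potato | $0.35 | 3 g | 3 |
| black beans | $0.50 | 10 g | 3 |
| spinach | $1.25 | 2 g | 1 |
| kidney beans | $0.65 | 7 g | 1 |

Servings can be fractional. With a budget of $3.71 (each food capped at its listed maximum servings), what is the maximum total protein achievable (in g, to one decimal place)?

Protein per dollar: black beans 20, kidney beans 10.77, sweet potato 8.571, hummus 4, spinach 1.6.
Take 3 servings of black beans: spends $1.50, +30.0 g protein (running total 30.0 g).
Take 1 serving of kidney beans: spends $0.65, +7.0 g protein (running total 37.0 g).
Take 3 servings of sweet potato: spends $1.05, +9.0 g protein (running total 46.0 g).
Take 0.68 servings of hummus: spends $0.51, +2.0 g protein (running total 48.0 g).
Filling greedily by protein-per-dollar is optimal for one linear limit, giving 48.0 g.

48.0 g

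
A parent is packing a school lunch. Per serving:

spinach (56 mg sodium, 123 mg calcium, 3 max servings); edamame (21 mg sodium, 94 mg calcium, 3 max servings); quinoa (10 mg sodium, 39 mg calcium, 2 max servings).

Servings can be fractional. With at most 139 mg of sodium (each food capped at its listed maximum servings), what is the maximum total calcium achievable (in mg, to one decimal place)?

Calcium per mg sodium: edamame 4.476, quinoa 3.9, spinach 2.196.
Take 3 servings of edamame: uses 63 mg sodium, +282.0 mg calcium (running total 282.0 mg).
Take 2 servings of quinoa: uses 20 mg sodium, +78.0 mg calcium (running total 360.0 mg).
Take 1 serving of spinach: uses 56 mg sodium, +123.0 mg calcium (running total 483.0 mg).
Filling greedily by calcium-per-mg sodium is optimal for one linear limit, giving 483.0 mg.

483.0 mg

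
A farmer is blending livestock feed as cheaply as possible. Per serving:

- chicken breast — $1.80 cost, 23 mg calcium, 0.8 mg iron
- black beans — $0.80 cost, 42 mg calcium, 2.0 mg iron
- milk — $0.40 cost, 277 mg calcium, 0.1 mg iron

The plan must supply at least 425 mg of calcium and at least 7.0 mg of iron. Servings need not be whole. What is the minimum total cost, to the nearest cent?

$3.16

Compare the cost at each extreme point of the feasible region.
chicken breast only: max(425/23, 7.0/0.8) = 18.48 servings → $33.26.
black beans only: max(425/42, 7.0/2.0) = 10.12 servings → $8.10.
milk only: max(425/277, 7.0/0.1) = 70 servings → $28.00.
chicken breast + black beans with both targets exact would need a negative amount; discard.
chicken breast + milk with both tight: 8.648 servings and 0.8162 servings → $15.89.
black beans + milk with both tight: 3.449 servings and 1.011 servings → $3.16.
Cheapest feasible corner: $3.16.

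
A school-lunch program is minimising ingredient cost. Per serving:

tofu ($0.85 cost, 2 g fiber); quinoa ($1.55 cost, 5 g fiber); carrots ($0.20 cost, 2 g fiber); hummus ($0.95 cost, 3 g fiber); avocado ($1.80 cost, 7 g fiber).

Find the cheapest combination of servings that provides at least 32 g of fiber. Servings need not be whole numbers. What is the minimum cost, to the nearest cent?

$3.20

Cost per g of fiber: carrots $0.1000, avocado $0.2571, quinoa $0.3100, hummus $0.3167, tofu $0.4250.
With no serving limits, use only carrots: 32 g / 2 g = 16 servings × $0.20 = $3.20.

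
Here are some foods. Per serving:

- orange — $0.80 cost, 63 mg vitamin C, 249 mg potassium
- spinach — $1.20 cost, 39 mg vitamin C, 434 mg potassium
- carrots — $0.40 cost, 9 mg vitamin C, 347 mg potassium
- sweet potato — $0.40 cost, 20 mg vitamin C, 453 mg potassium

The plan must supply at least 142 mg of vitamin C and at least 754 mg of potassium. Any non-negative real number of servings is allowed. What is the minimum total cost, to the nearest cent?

Check every corner: each single food scaled to meet both minima, and each pair solved so both constraints bind.
orange only: max(142/63, 754/249) = 3.028 servings → $2.42.
spinach only: max(142/39, 754/434) = 3.641 servings → $4.37.
carrots only: max(142/9, 754/347) = 15.78 servings → $6.31.
sweet potato only: max(142/20, 754/453) = 7.1 servings → $2.84.
orange + spinach with both tight: 1.828 servings and 0.6888 servings → $2.29.
orange + carrots with both tight: 2.166 servings and 0.619 servings → $1.98.
orange + sweet potato with both tight: 2.09 servings and 0.5155 servings → $1.88.
spinach + carrots with both targets exact would need a negative amount; discard.
spinach + sweet potato: the both-tight solution has a negative serving — not a feasible corner.
carrots + sweet potato: the both-tight solution has a negative serving — not a feasible corner.
The minimum over all feasible corners is $1.88.

$1.88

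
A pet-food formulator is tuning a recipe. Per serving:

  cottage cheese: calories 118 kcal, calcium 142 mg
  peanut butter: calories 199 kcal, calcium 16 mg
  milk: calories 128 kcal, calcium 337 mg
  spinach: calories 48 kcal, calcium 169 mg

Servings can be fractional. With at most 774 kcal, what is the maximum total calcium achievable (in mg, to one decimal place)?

2725.1 mg

Calcium per kcal: spinach 3.521, milk 2.633, cottage cheese 1.203, peanut butter 0.0804.
With no serving limits, spend the whole calories allowance on spinach: 774 kcal / 48 kcal × 169 mg = 2725.1 mg.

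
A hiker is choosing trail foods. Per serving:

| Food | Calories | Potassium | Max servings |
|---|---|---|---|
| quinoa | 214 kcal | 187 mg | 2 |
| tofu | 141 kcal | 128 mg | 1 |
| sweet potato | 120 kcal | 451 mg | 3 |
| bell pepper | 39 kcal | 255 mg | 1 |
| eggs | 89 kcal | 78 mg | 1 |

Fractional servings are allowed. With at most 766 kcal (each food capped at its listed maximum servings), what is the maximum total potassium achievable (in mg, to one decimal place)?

Potassium per kcal: bell pepper 6.538, sweet potato 3.758, tofu 0.9078, eggs 0.8764, quinoa 0.8738.
Take 1 serving of bell pepper: uses 39 kcal, +255.0 mg potassium (running total 255.0 mg).
Take 3 servings of sweet potato: uses 360 kcal, +1353.0 mg potassium (running total 1608.0 mg).
Take 1 serving of tofu: uses 141 kcal, +128.0 mg potassium (running total 1736.0 mg).
Take 1 serving of eggs: uses 89 kcal, +78.0 mg potassium (running total 1814.0 mg).
Take 0.6402 servings of quinoa: uses 137 kcal, +119.7 mg potassium (running total 1933.7 mg).
Greedy by best ratio exhausts the calories allowance optimally: 1933.7 mg.

1933.7 mg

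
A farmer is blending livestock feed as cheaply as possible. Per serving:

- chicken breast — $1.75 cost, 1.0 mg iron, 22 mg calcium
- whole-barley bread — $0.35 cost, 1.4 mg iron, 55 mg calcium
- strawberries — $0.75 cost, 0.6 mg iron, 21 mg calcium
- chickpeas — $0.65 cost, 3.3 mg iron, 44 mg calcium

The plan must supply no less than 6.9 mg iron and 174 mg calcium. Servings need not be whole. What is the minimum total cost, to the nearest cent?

$1.53

At the optimum either one food covers both requirements or two foods hit both targets exactly; no other combination can be cheaper.
chicken breast only: max(6.9/1.0, 174/22) = 7.909 servings → $13.84.
whole-barley bread only: max(6.9/1.4, 174/55) = 4.929 servings → $1.73.
strawberries only: max(6.9/0.6, 174/21) = 11.5 servings → $8.62.
chickpeas only: max(6.9/3.3, 174/44) = 3.955 servings → $2.57.
chicken breast + whole-barley bread with both tight: 5.616 servings and 0.9174 servings → $10.15.
chicken breast + strawberries with both tight: 5.192 servings and 2.846 servings → $11.22.
chicken breast + chickpeas with both targets exact would need a negative amount; discard.
whole-barley bread + strawberries: the both-tight solution has a negative serving — not a feasible corner.
whole-barley bread + chickpeas with both tight: 2.257 servings and 1.133 servings → $1.53.
strawberries + chickpeas with both tight: 6.308 servings and 0.9441 servings → $5.34.
So the least-cost plan costs $1.53.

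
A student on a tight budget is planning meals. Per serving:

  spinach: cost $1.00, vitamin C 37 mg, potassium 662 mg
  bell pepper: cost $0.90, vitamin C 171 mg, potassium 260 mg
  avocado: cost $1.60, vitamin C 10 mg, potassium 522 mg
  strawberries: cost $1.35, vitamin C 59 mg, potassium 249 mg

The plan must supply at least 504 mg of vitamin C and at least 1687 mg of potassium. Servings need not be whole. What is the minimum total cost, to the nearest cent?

A basic optimal solution has at most two foods positive. Try each food alone and each pair with both targets met exactly.
spinach only: max(504/37, 1687/662) = 13.62 servings → $13.62.
bell pepper only: max(504/171, 1687/260) = 6.488 servings → $5.84.
avocado only: max(504/10, 1687/522) = 50.4 servings → $80.64.
strawberries only: max(504/59, 1687/249) = 8.542 servings → $11.53.
spinach + bell pepper with both tight: 1.52 servings and 2.618 servings → $3.88.
spinach + avocado: the both-tight solution has a negative serving — not a feasible corner.
spinach + strawberries with both targets exact would need a negative amount; discard.
bell pepper + avocado with both tight: 2.841 servings and 1.817 servings → $5.46.
bell pepper + strawberries with both tight: 0.9532 servings and 5.78 servings → $8.66.
avocado + strawberries: the both-tight solution has a negative serving — not a feasible corner.
Cheapest feasible corner: $3.88.

$3.88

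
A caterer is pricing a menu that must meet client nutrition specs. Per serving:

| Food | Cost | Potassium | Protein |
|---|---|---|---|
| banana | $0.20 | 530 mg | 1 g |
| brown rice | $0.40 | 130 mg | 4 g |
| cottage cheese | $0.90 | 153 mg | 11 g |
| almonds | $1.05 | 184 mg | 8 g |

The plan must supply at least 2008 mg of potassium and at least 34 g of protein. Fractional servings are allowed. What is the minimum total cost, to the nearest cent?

banana only: max(2008/530, 34/1) = 34 servings → $6.80.
brown rice only: max(2008/130, 34/4) = 15.45 servings → $6.18.
cottage cheese only: max(2008/153, 34/11) = 13.12 servings → $11.81.
almonds only: max(2008/184, 34/8) = 10.91 servings → $11.46.
banana + brown rice with both tight: 1.815 servings and 8.046 servings → $3.58.
banana + cottage cheese with both tight: 2.974 servings and 2.821 servings → $3.13.
banana + almonds with both tight: 2.418 servings and 3.948 servings → $4.63.
brown rice + cottage cheese: the both-tight solution has a negative serving — not a feasible corner.
brown rice + almonds: intersection lies outside the first quadrant.
cottage cheese + almonds with both targets exact would need a negative amount; discard.
The minimum over all feasible corners is $3.13.

$3.13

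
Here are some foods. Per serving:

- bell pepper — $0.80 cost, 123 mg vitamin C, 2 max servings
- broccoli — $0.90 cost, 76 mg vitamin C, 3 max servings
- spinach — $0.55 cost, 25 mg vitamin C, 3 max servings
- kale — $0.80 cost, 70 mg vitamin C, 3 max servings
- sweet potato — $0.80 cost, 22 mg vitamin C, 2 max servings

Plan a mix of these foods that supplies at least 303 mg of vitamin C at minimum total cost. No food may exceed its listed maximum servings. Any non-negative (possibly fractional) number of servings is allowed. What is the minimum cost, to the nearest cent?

$2.25

Cost per mg of vitamin C: bell pepper $0.0065, kale $0.0114, broccoli $0.0118, spinach $0.0220, sweet potato $0.0364.
Take 2 servings of bell pepper: +246.0 mg vitamin C for $1.60 (total $1.60, still need 57.0 mg).
Take 0.8143 servings of kale: +57.0 mg vitamin C for $0.65 (total $2.25, still need 0.0 mg).
Greedy by cheapest-per-mg is optimal for a single linear constraint, so the minimum cost is $2.25.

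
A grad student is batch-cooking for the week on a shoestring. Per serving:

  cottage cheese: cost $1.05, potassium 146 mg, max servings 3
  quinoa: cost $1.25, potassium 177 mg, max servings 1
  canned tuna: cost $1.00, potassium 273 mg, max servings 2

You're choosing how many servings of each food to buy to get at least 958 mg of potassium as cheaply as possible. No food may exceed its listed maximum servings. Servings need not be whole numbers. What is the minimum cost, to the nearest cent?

$4.94

Cost per mg of potassium: canned tuna $0.0037, quinoa $0.0071, cottage cheese $0.0072.
Take 2 servings of canned tuna: +546.0 mg potassium for $2.00 (total $2.00, still need 412.0 mg).
Take 1 serving of quinoa: +177.0 mg potassium for $1.25 (total $3.25, still need 235.0 mg).
Take 1.61 servings of cottage cheese: +235.0 mg potassium for $1.69 (total $4.94, still need 0.0 mg).
Filling from the cheapest source first is optimal under one linear minimum: $4.94.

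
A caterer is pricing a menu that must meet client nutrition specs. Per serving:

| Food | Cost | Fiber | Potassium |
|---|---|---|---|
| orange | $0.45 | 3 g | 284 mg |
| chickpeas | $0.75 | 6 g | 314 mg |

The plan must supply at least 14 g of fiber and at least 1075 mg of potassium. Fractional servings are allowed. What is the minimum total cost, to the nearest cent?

The cheapest plan sits at a corner of the feasible region — with two constraints it uses at most two foods.
orange only: max(14/3, 1075/284) = 4.667 servings → $2.10.
chickpeas only: max(14/6, 1075/314) = 3.424 servings → $2.57.
orange + chickpeas with both tight: 2.696 servings and 0.9856 servings → $1.95.
So the least-cost plan costs $1.95.

$1.95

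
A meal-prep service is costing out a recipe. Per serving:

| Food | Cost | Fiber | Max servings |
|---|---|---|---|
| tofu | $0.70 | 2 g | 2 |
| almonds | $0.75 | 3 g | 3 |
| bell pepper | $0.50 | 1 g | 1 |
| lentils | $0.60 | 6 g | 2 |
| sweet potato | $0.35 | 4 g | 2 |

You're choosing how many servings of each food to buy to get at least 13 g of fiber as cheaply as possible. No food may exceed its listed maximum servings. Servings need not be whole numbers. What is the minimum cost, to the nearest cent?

Cost per g of fiber: sweet potato $0.0875, lentils $0.1000, almonds $0.2500, tofu $0.3500, bell pepper $0.5000.
Take 2 servings of sweet potato: +8.0 g fiber for $0.70 (total $0.70, still need 5.0 g).
Take 0.8333 servings of lentils: +5.0 g fiber for $0.50 (total $1.20, still need 0.0 g).
Filling from the cheapest source first is optimal under one linear minimum: $1.20.

$1.20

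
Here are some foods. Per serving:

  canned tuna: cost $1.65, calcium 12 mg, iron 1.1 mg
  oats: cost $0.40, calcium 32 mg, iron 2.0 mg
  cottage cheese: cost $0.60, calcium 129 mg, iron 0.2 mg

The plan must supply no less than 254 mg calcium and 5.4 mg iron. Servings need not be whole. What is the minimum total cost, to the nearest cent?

At the optimum either one food covers both requirements or two foods hit both targets exactly; no other combination can be cheaper.
canned tuna only: max(254/12, 5.4/1.1) = 21.17 servings → $34.92.
oats only: max(254/32, 5.4/2.0) = 7.938 servings → $3.17.
cottage cheese only: max(254/129, 5.4/0.2) = 27 servings → $16.20.
canned tuna + oats with both targets exact would need a negative amount; discard.
canned tuna + cottage cheese with both tight: 4.629 servings and 1.538 servings → $8.56.
oats + cottage cheese with both tight: 2.567 servings and 1.332 servings → $1.83.
The minimum over all feasible corners is $1.83.

$1.83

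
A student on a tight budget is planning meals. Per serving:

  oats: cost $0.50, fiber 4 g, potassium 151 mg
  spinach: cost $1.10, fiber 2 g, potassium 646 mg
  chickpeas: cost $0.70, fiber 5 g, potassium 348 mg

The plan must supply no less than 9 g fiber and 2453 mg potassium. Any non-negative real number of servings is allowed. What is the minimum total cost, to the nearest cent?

Minimising a linear cost over {fiber ≥ 9, potassium ≥ 2453, servings ≥ 0} — the optimum is at a vertex, using one or two foods.
oats only: max(9/4, 2453/151) = 16.25 servings → $8.12.
spinach only: max(9/2, 2453/646) = 4.5 servings → $4.95.
chickpeas only: max(9/5, 2453/348) = 7.049 servings → $4.93.
oats + spinach with both tight: 0.3979 servings and 3.704 servings → $4.27.
oats + chickpeas with both targets exact would need a negative amount; discard.
spinach + chickpeas with both tight: 3.604 servings and 0.3583 servings → $4.22.
Cheapest feasible corner: $4.22.

$4.22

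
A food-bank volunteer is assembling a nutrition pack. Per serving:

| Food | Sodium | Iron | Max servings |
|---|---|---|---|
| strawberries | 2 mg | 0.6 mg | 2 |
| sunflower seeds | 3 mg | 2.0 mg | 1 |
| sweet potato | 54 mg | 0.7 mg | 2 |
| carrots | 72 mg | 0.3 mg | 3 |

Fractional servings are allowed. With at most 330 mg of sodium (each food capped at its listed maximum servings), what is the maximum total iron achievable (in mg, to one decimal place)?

5.5 mg

Iron per mg sodium: sunflower seeds 0.6667, strawberries 0.3, sweet potato 0.01296, carrots 0.004167.
Take 1 serving of sunflower seeds: uses 3 mg sodium, +2.0 mg iron (running total 2.0 mg).
Take 2 servings of strawberries: uses 4 mg sodium, +1.2 mg iron (running total 3.2 mg).
Take 2 servings of sweet potato: uses 108 mg sodium, +1.4 mg iron (running total 4.6 mg).
Take 2.986 servings of carrots: uses 215 mg sodium, +0.9 mg iron (running total 5.5 mg).
Greedy by best ratio exhausts the sodium allowance optimally: 5.5 mg.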